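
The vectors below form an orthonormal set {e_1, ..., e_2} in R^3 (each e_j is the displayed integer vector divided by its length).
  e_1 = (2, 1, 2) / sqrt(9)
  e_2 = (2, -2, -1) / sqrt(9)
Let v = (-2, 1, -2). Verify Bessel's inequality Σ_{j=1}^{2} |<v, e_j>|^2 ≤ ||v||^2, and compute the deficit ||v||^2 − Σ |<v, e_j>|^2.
Σ |<v, e_j>|^2 = 65/9; ||v||^2 = 9; deficit = 16/9

Write each e_j = u_j / sqrt(<u_j, u_j>) where u_j is the displayed integer vector. Then <v, e_j> = <v, u_j> / sqrt(<u_j, u_j>), so |<v, e_j>|^2 = <v, u_j>^2 / <u_j, u_j>.
Coefficients: <v, e_1> = -7/sqrt(9), <v, e_2> = -4/sqrt(9).
Square and sum: Σ |<v, e_j>|^2 = 65/9.
Compute ||v||^2 = v·v = 9.
Deficit = 9 − 65/9 = 16/9 ≥ 0, confirming Bessel's inequality. (The deficit equals ||v − Σ <v,e_j> e_j||^2, the squared distance from v to span{e_j}.)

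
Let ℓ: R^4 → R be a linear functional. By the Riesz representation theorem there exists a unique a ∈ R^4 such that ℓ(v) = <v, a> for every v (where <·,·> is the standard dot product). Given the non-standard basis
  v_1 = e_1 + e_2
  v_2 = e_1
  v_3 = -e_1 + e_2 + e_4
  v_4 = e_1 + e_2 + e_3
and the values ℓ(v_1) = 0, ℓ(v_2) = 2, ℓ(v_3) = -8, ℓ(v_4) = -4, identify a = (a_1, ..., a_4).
a = (2, -2, -4, -4)

Write a = (a_1, ..., a_4) in the standard basis. For each basis vector v_i, ℓ(v_i) = <v_i, a> is a linear equation in the a_j's. Collect the n equations into a matrix system V a = ℓ, where row i of V is v_i (expressed in the standard basis). Since V is invertible (lower-triangular with 1s on the diagonal, up to permutation), solve by back-substitution:
  V =
[[1, 1, 0, 0],
 [1, 0, 0, 0],
 [-1, 1, 0, 1],
 [1, 1, 1, 0]]
  V a = (0, 2, -8, -4)
Solving gives a = (2, -2, -4, -4).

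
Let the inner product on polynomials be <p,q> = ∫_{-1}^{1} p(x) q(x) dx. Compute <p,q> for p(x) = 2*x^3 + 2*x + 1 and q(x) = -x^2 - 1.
<p,q> = -8/3

Expand the product: p(x)·q(x) = -2*x^5 - 4*x^3 - x^2 - 2*x - 1.
∫_{-1}^{1} of each monomial x^k gives [2/(k+1) if k even, 0 if k odd]. Integrating term-by-term (or equivalently evaluating the antiderivative F(x) = -x^6/3 - x^4 - x^3/3 - x^2 - x at the endpoints):
  F(1) − F(−1) = -11/3 − (-1) = -8/3.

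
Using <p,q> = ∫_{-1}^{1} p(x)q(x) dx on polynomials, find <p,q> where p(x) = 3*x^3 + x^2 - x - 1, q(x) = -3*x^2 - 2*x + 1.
<p,q> = -8/5

Expand the product: p(x)·q(x) = -9*x^5 - 9*x^4 + 4*x^3 + 6*x^2 + x - 1.
∫_{-1}^{1} of each monomial x^k gives [2/(k+1) if k even, 0 if k odd]. Integrating term-by-term (or equivalently evaluating the antiderivative F(x) = -3*x^6/2 - 9*x^5/5 + x^4 + 2*x^3 + x^2/2 - x at the endpoints):
  F(1) − F(−1) = -4/5 − (4/5) = -8/5.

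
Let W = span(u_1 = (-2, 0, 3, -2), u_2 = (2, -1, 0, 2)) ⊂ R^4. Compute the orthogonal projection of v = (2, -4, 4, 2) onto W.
proj_W(v) = (208/89, -236/89, 396/89, 208/89)

Set up U = [u_1 | ... | u_2] ∈ R^(4×2). The projector onto W = col(U) is P = U (U^T U)^(-1) U^T.
Compute U^T U =
  [17, -8]
  [-8, 9],
and U^T v = (4, 12).
Solve U^T U · c = U^T v for the coefficients: c = (132/89, 236/89). The projection is proj_W(v) = U c.
Check: (v - proj_W(v)) · u_1 = 0  (should be 0).
Check: (v - proj_W(v)) · u_2 = 0  (should be 0).
Result: proj_W(v) = (208/89, -236/89, 396/89, 208/89).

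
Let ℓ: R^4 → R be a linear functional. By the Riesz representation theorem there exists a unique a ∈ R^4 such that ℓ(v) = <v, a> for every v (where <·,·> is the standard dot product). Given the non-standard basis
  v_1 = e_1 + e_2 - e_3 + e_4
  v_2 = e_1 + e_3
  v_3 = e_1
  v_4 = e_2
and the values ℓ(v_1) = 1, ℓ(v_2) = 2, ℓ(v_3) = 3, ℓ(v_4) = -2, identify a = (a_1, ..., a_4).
a = (3, -2, -1, -1)

Write a = (a_1, ..., a_4) in the standard basis. For each basis vector v_i, ℓ(v_i) = <v_i, a> is a linear equation in the a_j's. Collect the n equations into a matrix system V a = ℓ, where row i of V is v_i (expressed in the standard basis). Since V is invertible (lower-triangular with 1s on the diagonal, up to permutation), solve by back-substitution:
  V =
[[1, 1, -1, 1],
 [1, 0, 1, 0],
 [1, 0, 0, 0],
 [0, 1, 0, 0]]
  V a = (1, 2, 3, -2)
Solving gives a = (3, -2, -1, -1).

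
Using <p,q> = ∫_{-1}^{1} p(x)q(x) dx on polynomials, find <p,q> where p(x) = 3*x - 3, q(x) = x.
<p,q> = 2

Expand the product: p(x)·q(x) = 3*x^2 - 3*x.
∫_{-1}^{1} of each monomial x^k gives [2/(k+1) if k even, 0 if k odd]. Integrating term-by-term (or equivalently evaluating the antiderivative F(x) = x^3 - 3*x^2/2 at the endpoints):
  F(1) − F(−1) = -1/2 − (-5/2) = 2.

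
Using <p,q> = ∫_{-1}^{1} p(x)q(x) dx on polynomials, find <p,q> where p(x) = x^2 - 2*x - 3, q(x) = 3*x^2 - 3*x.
<p,q> = -4/5

Expand the product: p(x)·q(x) = 3*x^4 - 9*x^3 - 3*x^2 + 9*x.
∫_{-1}^{1} of each monomial x^k gives [2/(k+1) if k even, 0 if k odd]. Integrating term-by-term (or equivalently evaluating the antiderivative F(x) = 3*x^5/5 - 9*x^4/4 - x^3 + 9*x^2/2 at the endpoints):
  F(1) − F(−1) = 37/20 − (53/20) = -4/5.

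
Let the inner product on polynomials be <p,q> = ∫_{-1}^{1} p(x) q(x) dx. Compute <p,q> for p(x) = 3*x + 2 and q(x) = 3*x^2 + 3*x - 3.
<p,q> = -2

Expand the product: p(x)·q(x) = 9*x^3 + 15*x^2 - 3*x - 6.
∫_{-1}^{1} of each monomial x^k gives [2/(k+1) if k even, 0 if k odd]. Integrating term-by-term (or equivalently evaluating the antiderivative F(x) = 9*x^4/4 + 5*x^3 - 3*x^2/2 - 6*x at the endpoints):
  F(1) − F(−1) = -1/4 − (7/4) = -2.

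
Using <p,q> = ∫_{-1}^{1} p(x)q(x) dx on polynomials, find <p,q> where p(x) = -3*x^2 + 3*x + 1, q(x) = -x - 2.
<p,q> = -2

Expand the product: p(x)·q(x) = 3*x^3 + 3*x^2 - 7*x - 2.
∫_{-1}^{1} of each monomial x^k gives [2/(k+1) if k even, 0 if k odd]. Integrating term-by-term (or equivalently evaluating the antiderivative F(x) = 3*x^4/4 + x^3 - 7*x^2/2 - 2*x at the endpoints):
  F(1) − F(−1) = -15/4 − (-7/4) = -2.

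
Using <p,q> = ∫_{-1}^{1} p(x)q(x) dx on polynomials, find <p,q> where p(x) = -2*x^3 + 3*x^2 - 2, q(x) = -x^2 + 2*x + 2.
<p,q> = -82/15

Expand the product: p(x)·q(x) = 2*x^5 - 7*x^4 + 2*x^3 + 8*x^2 - 4*x - 4.
∫_{-1}^{1} of each monomial x^k gives [2/(k+1) if k even, 0 if k odd]. Integrating term-by-term (or equivalently evaluating the antiderivative F(x) = x^6/3 - 7*x^5/5 + x^4/2 + 8*x^3/3 - 2*x^2 - 4*x at the endpoints):
  F(1) − F(−1) = -39/10 − (47/30) = -82/15.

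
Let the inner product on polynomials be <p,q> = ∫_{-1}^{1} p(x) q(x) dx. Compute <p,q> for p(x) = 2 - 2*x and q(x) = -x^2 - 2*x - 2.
<p,q> = -20/3

Expand the product: p(x)·q(x) = 2*x^3 + 2*x^2 - 4.
∫_{-1}^{1} of each monomial x^k gives [2/(k+1) if k even, 0 if k odd]. Integrating term-by-term (or equivalently evaluating the antiderivative F(x) = x^4/2 + 2*x^3/3 - 4*x at the endpoints):
  F(1) − F(−1) = -17/6 − (23/6) = -20/3.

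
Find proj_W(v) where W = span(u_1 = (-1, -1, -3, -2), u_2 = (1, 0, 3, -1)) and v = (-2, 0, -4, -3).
proj_W(v) = (-137/101, -132/101, -411/101, -259/101)

Set up U = [u_1 | ... | u_2] ∈ R^(4×2). The projector onto W = col(U) is P = U (U^T U)^(-1) U^T.
Compute U^T U =
  [15, -8]
  [-8, 11],
and U^T v = (20, -11).
Solve U^T U · c = U^T v for the coefficients: c = (132/101, -5/101). The projection is proj_W(v) = U c.
Check: (v - proj_W(v)) · u_1 = 0  (should be 0).
Check: (v - proj_W(v)) · u_2 = 0  (should be 0).
Result: proj_W(v) = (-137/101, -132/101, -411/101, -259/101).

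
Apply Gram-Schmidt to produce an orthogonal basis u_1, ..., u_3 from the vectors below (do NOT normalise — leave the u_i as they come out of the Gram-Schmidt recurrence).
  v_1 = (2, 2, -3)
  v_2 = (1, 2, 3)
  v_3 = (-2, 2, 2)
Orthogonal basis:
  u_1 = (2, 2, -3)
  u_2 = (23/17, 40/17, 42/17)
  u_3 = (-456/229, 342/229, -76/229)

Apply the Gram-Schmidt recurrence
  u_1 = v_1
  u_i = v_i − Σ_{j<i} ((v_i · u_j) / (u_j · u_j)) · u_j.

Step by step this gives:
  u_1 = (2, 2, -3)
  u_2 = (23/17, 40/17, 42/17)
  u_3 = (-456/229, 342/229, -76/229)

Orthogonality check:
  u_2 · u_1 = 0 (should be 0)
  u_3 · u_1 = 0 (should be 0)
  u_3 · u_2 = 0 (should be 0)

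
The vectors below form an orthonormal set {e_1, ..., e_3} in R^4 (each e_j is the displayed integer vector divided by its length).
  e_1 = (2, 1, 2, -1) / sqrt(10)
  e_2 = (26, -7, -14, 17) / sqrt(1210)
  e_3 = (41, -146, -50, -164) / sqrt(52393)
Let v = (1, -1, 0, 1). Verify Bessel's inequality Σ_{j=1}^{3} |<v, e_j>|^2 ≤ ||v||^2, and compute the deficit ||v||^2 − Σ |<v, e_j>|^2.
Σ |<v, e_j>|^2 = 899/433; ||v||^2 = 3; deficit = 400/433

Write each e_j = u_j / sqrt(<u_j, u_j>) where u_j is the displayed integer vector. Then <v, e_j> = <v, u_j> / sqrt(<u_j, u_j>), so |<v, e_j>|^2 = <v, u_j>^2 / <u_j, u_j>.
Coefficients: <v, e_1> = 0/sqrt(10), <v, e_2> = 50/sqrt(1210), <v, e_3> = 23/sqrt(52393).
Square and sum: Σ |<v, e_j>|^2 = 899/433.
Compute ||v||^2 = v·v = 3.
Deficit = 3 − 899/433 = 400/433 ≥ 0, confirming Bessel's inequality. (The deficit equals ||v − Σ <v,e_j> e_j||^2, the squared distance from v to span{e_j}.)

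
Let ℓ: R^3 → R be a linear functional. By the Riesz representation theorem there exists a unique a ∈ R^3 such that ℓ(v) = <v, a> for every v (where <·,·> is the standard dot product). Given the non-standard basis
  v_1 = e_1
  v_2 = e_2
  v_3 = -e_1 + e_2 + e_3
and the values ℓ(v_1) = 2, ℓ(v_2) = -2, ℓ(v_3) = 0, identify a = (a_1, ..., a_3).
a = (2, -2, 4)

Write a = (a_1, ..., a_3) in the standard basis. For each basis vector v_i, ℓ(v_i) = <v_i, a> is a linear equation in the a_j's. Collect the n equations into a matrix system V a = ℓ, where row i of V is v_i (expressed in the standard basis). Since V is invertible (lower-triangular with 1s on the diagonal, up to permutation), solve by back-substitution:
  V =
[[1, 0, 0],
 [0, 1, 0],
 [-1, 1, 1]]
  V a = (2, -2, 0)
Solving gives a = (2, -2, 4).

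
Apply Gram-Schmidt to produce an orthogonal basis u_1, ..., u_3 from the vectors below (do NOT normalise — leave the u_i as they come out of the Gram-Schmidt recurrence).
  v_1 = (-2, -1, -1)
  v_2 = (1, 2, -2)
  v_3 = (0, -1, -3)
Orthogonal basis:
  u_1 = (-2, -1, -1)
  u_2 = (1/3, 5/3, -7/3)
  u_3 = (28/25, -7/5, -21/25)

Apply the Gram-Schmidt recurrence
  u_1 = v_1
  u_i = v_i − Σ_{j<i} ((v_i · u_j) / (u_j · u_j)) · u_j.

Step by step this gives:
  u_1 = (-2, -1, -1)
  u_2 = (1/3, 5/3, -7/3)
  u_3 = (28/25, -7/5, -21/25)

Orthogonality check:
  u_2 · u_1 = 0 (should be 0)
  u_3 · u_1 = 0 (should be 0)
  u_3 · u_2 = 0 (should be 0)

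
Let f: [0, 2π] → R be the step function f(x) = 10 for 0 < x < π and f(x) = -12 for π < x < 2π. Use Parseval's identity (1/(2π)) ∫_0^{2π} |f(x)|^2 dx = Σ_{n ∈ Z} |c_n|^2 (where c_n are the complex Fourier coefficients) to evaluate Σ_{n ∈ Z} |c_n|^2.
Σ |c_n|^2 = 122

Parseval equates the L^2 energy of f (normalised by 1/(2π)) with the ℓ^2 sum of its Fourier coefficients: (1/(2π)) ∫_0^{2π} |f|^2 = Σ |c_n|^2.
Compute the left side: (1/(2π)) [∫_0^π 10^2 dx + ∫_π^{2π} (-12)^2 dx] = (1/(2π)) · (100π + 144π) = (100 + 144)/2 = 122.
So Σ_{n ∈ Z} |c_n|^2 = 122.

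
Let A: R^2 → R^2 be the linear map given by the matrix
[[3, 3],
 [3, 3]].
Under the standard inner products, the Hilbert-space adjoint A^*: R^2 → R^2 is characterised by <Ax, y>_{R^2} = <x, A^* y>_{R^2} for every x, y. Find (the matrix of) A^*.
A^* = A^T =
[[3, 3],
 [3, 3]]

For real matrices with standard dot products, the defining identity <Ax, y> = <x, A^* y> gives (Ax)^T y = x^T (A^*) y, i.e. x^T A^T y = x^T (A^*) y. Since this holds for all x, y, we must have A^* = A^T. Therefore
A^* =
[[3, 3],
 [3, 3]].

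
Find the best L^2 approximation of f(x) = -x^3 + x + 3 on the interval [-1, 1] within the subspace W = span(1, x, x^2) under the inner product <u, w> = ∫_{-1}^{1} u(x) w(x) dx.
g(x) = 2*x/5 + 3

The best approximation g ∈ W is the orthogonal projection of f onto W. Writing g = a_0 + a_1 x + a_2 x^2, the coefficients solve the normal equations G · a = b where
  G_{ij} = <φ_i, φ_j> and b_i = <f, φ_i>, with φ_0 = 1, φ_1 = x, φ_2 = x^2.
G =
  [2, 0, 2/3]
  [0, 2/3, 0]
  [2/3, 0, 2/5],
b = (6, 4/15, 2).
Solving gives a_0 = 3, a_1 = 2/5, a_2 = 0, so
  g(x) = 2*x/5 + 3.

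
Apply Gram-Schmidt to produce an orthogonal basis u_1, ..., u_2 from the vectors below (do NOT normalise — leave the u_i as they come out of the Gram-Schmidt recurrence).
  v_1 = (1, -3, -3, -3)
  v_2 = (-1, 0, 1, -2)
Orthogonal basis:
  u_1 = (1, -3, -3, -3)
  u_2 = (-15/14, 3/14, 17/14, -25/14)

Apply the Gram-Schmidt recurrence
  u_1 = v_1
  u_i = v_i − Σ_{j<i} ((v_i · u_j) / (u_j · u_j)) · u_j.

Step by step this gives:
  u_1 = (1, -3, -3, -3)
  u_2 = (-15/14, 3/14, 17/14, -25/14)

Orthogonality check:
  u_2 · u_1 = 0 (should be 0)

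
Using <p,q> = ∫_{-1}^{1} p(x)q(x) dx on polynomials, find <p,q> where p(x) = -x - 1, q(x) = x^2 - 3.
<p,q> = 16/3

Expand the product: p(x)·q(x) = -x^3 - x^2 + 3*x + 3.
∫_{-1}^{1} of each monomial x^k gives [2/(k+1) if k even, 0 if k odd]. Integrating term-by-term (or equivalently evaluating the antiderivative F(x) = -x^4/4 - x^3/3 + 3*x^2/2 + 3*x at the endpoints):
  F(1) − F(−1) = 47/12 − (-17/12) = 16/3.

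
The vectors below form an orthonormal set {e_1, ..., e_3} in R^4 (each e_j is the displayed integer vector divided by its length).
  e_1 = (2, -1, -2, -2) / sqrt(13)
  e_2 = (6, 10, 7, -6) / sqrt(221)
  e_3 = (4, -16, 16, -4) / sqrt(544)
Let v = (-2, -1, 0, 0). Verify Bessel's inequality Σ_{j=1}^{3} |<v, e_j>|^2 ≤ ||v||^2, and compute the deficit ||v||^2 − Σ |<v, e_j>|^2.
Σ |<v, e_j>|^2 = 3; ||v||^2 = 5; deficit = 2

Write each e_j = u_j / sqrt(<u_j, u_j>) where u_j is the displayed integer vector. Then <v, e_j> = <v, u_j> / sqrt(<u_j, u_j>), so |<v, e_j>|^2 = <v, u_j>^2 / <u_j, u_j>.
Coefficients: <v, e_1> = -3/sqrt(13), <v, e_2> = -22/sqrt(221), <v, e_3> = 8/sqrt(544).
Square and sum: Σ |<v, e_j>|^2 = 3.
Compute ||v||^2 = v·v = 5.
Deficit = 5 − 3 = 2 ≥ 0, confirming Bessel's inequality. (The deficit equals ||v − Σ <v,e_j> e_j||^2, the squared distance from v to span{e_j}.)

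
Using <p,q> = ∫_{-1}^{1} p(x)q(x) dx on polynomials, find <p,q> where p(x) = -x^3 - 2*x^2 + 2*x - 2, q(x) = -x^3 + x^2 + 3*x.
<p,q> = 16/105

Expand the product: p(x)·q(x) = x^6 + x^5 - 7*x^4 - 2*x^3 + 4*x^2 - 6*x.
∫_{-1}^{1} of each monomial x^k gives [2/(k+1) if k even, 0 if k odd]. Integrating term-by-term (or equivalently evaluating the antiderivative F(x) = x^7/7 + x^6/6 - 7*x^5/5 - x^4/2 + 4*x^3/3 - 3*x^2 at the endpoints):
  F(1) − F(−1) = -114/35 − (-358/105) = 16/105.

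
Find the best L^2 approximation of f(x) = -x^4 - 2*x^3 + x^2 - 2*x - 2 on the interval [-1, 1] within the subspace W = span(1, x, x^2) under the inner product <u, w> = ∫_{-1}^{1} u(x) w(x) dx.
g(x) = x^2/7 - 16*x/5 - 67/35

The best approximation g ∈ W is the orthogonal projection of f onto W. Writing g = a_0 + a_1 x + a_2 x^2, the coefficients solve the normal equations G · a = b where
  G_{ij} = <φ_i, φ_j> and b_i = <f, φ_i>, with φ_0 = 1, φ_1 = x, φ_2 = x^2.
G =
  [2, 0, 2/3]
  [0, 2/3, 0]
  [2/3, 0, 2/5],
b = (-56/15, -32/15, -128/105).
Solving gives a_0 = -67/35, a_1 = -16/5, a_2 = 1/7, so
  g(x) = x^2/7 - 16*x/5 - 67/35.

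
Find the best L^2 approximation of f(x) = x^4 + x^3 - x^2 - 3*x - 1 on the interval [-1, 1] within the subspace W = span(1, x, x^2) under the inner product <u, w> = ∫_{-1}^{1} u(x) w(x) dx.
g(x) = -x^2/7 - 12*x/5 - 38/35

The best approximation g ∈ W is the orthogonal projection of f onto W. Writing g = a_0 + a_1 x + a_2 x^2, the coefficients solve the normal equations G · a = b where
  G_{ij} = <φ_i, φ_j> and b_i = <f, φ_i>, with φ_0 = 1, φ_1 = x, φ_2 = x^2.
G =
  [2, 0, 2/3]
  [0, 2/3, 0]
  [2/3, 0, 2/5],
b = (-34/15, -8/5, -82/105).
Solving gives a_0 = -38/35, a_1 = -12/5, a_2 = -1/7, so
  g(x) = -x^2/7 - 12*x/5 - 38/35.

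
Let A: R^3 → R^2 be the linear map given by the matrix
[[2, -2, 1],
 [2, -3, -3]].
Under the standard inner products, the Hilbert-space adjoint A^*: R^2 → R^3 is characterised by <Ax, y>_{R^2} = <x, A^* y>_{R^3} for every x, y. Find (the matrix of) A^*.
A^* = A^T =
[[2, 2],
 [-2, -3],
 [1, -3]]

For real matrices with standard dot products, the defining identity <Ax, y> = <x, A^* y> gives (Ax)^T y = x^T (A^*) y, i.e. x^T A^T y = x^T (A^*) y. Since this holds for all x, y, we must have A^* = A^T. Therefore
A^* =
[[2, 2],
 [-2, -3],
 [1, -3]].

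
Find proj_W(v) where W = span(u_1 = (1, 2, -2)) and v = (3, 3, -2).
proj_W(v) = (13/9, 26/9, -26/9)

Set up U = [u_1 | ... | u_1] ∈ R^(3×1). The projector onto W = col(U) is P = U (U^T U)^(-1) U^T.
Compute U^T U =
  [9],
and U^T v = (13).
Solve U^T U · c = U^T v for the coefficients: c = (13/9). The projection is proj_W(v) = U c.
Check: (v - proj_W(v)) · u_1 = 0  (should be 0).
Result: proj_W(v) = (13/9, 26/9, -26/9).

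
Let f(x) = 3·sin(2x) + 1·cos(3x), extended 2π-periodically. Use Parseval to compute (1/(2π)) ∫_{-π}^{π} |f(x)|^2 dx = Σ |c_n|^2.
Σ |c_n|^2 = 5

Expand |f|^2 and use orthogonality of {sin(nx), cos(mx)} on [-π, π]:
  ∫_{-π}^{π} sin(nx)^2 dx = π, ∫ cos(mx)^2 dx = π, and cross terms integrate to 0.
So ∫_{-π}^{π} f(x)^2 dx = 3^2 · π + 1^2 · π = (9 + 1)π.
Divide by 2π: (9 + 1)/2 = 5.
By Parseval, this equals Σ |c_n|^2.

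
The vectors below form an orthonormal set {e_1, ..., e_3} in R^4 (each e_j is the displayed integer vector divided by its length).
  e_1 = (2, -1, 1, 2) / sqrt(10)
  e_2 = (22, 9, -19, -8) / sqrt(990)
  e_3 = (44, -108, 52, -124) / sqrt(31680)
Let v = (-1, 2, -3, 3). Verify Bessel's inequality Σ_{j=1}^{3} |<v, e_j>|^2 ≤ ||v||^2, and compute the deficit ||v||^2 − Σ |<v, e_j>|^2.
Σ |<v, e_j>|^2 = 411/20; ||v||^2 = 23; deficit = 49/20

Write each e_j = u_j / sqrt(<u_j, u_j>) where u_j is the displayed integer vector. Then <v, e_j> = <v, u_j> / sqrt(<u_j, u_j>), so |<v, e_j>|^2 = <v, u_j>^2 / <u_j, u_j>.
Coefficients: <v, e_1> = -1/sqrt(10), <v, e_2> = 29/sqrt(990), <v, e_3> = -788/sqrt(31680).
Square and sum: Σ |<v, e_j>|^2 = 411/20.
Compute ||v||^2 = v·v = 23.
Deficit = 23 − 411/20 = 49/20 ≥ 0, confirming Bessel's inequality. (The deficit equals ||v − Σ <v,e_j> e_j||^2, the squared distance from v to span{e_j}.)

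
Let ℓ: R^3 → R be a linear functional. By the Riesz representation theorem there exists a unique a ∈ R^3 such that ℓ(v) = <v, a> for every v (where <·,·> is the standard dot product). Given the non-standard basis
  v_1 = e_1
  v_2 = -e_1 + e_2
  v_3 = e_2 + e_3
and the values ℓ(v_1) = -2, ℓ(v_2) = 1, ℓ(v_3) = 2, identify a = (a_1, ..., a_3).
a = (-2, -1, 3)

Write a = (a_1, ..., a_3) in the standard basis. For each basis vector v_i, ℓ(v_i) = <v_i, a> is a linear equation in the a_j's. Collect the n equations into a matrix system V a = ℓ, where row i of V is v_i (expressed in the standard basis). Since V is invertible (lower-triangular with 1s on the diagonal, up to permutation), solve by back-substitution:
  V =
[[1, 0, 0],
 [-1, 1, 0],
 [0, 1, 1]]
  V a = (-2, 1, 2)
Solving gives a = (-2, -1, 3).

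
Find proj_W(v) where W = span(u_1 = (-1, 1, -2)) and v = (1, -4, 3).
proj_W(v) = (11/6, -11/6, 11/3)

Set up U = [u_1 | ... | u_1] ∈ R^(3×1). The projector onto W = col(U) is P = U (U^T U)^(-1) U^T.
Compute U^T U =
  [6],
and U^T v = (-11).
Solve U^T U · c = U^T v for the coefficients: c = (-11/6). The projection is proj_W(v) = U c.
Check: (v - proj_W(v)) · u_1 = 0  (should be 0).
Result: proj_W(v) = (11/6, -11/6, 11/3).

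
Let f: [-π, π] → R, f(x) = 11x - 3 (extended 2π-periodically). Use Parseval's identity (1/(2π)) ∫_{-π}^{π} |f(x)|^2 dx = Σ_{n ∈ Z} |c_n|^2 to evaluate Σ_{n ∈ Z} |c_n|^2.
Σ |c_n|^2 = 121π^2/3 + 9

Expand and integrate term by term over [-π, π]:
  ∫ (11x)^2 dx = 121·(2π^3/3); ∫ 2·11·(-3)·x dx = 0 (odd integrand); ∫ (-3)^2 dx = 9·2π.
So (1/(2π)) ∫_{-π}^{π} (11x - 3)^2 dx = 121π^2/3 + 9 = 121π^2/3 + 9.
Parseval ⇒ Σ |c_n|^2 = 121π^2/3 + 9.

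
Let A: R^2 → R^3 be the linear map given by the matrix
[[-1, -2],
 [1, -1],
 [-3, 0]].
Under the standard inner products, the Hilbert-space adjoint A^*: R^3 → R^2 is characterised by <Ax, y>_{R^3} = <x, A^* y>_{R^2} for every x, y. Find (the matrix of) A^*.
A^* = A^T =
[[-1, 1, -3],
 [-2, -1, 0]]

For real matrices with standard dot products, the defining identity <Ax, y> = <x, A^* y> gives (Ax)^T y = x^T (A^*) y, i.e. x^T A^T y = x^T (A^*) y. Since this holds for all x, y, we must have A^* = A^T. Therefore
A^* =
[[-1, 1, -3],
 [-2, -1, 0]].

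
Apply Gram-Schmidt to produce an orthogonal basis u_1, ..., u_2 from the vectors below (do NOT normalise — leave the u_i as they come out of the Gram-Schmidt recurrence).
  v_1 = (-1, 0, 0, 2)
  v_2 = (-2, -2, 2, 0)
Orthogonal basis:
  u_1 = (-1, 0, 0, 2)
  u_2 = (-8/5, -2, 2, -4/5)

Apply the Gram-Schmidt recurrence
  u_1 = v_1
  u_i = v_i − Σ_{j<i} ((v_i · u_j) / (u_j · u_j)) · u_j.

Step by step this gives:
  u_1 = (-1, 0, 0, 2)
  u_2 = (-8/5, -2, 2, -4/5)

Orthogonality check:
  u_2 · u_1 = 0 (should be 0)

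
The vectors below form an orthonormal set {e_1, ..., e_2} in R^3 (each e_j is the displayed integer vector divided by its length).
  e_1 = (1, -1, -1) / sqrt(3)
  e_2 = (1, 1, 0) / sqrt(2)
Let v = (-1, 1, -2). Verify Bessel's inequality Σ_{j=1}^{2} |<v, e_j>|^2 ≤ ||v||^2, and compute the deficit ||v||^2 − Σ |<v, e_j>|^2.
Σ |<v, e_j>|^2 = 0; ||v||^2 = 6; deficit = 6

Write each e_j = u_j / sqrt(<u_j, u_j>) where u_j is the displayed integer vector. Then <v, e_j> = <v, u_j> / sqrt(<u_j, u_j>), so |<v, e_j>|^2 = <v, u_j>^2 / <u_j, u_j>.
Coefficients: <v, e_1> = 0/sqrt(3), <v, e_2> = 0/sqrt(2).
Square and sum: Σ |<v, e_j>|^2 = 0.
Compute ||v||^2 = v·v = 6.
Deficit = 6 − 0 = 6 ≥ 0, confirming Bessel's inequality. (The deficit equals ||v − Σ <v,e_j> e_j||^2, the squared distance from v to span{e_j}.)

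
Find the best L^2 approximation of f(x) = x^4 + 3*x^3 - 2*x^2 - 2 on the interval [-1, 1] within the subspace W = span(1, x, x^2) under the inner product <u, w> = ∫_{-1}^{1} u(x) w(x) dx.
g(x) = -8*x^2/7 + 9*x/5 - 73/35

The best approximation g ∈ W is the orthogonal projection of f onto W. Writing g = a_0 + a_1 x + a_2 x^2, the coefficients solve the normal equations G · a = b where
  G_{ij} = <φ_i, φ_j> and b_i = <f, φ_i>, with φ_0 = 1, φ_1 = x, φ_2 = x^2.
G =
  [2, 0, 2/3]
  [0, 2/3, 0]
  [2/3, 0, 2/5],
b = (-74/15, 6/5, -194/105).
Solving gives a_0 = -73/35, a_1 = 9/5, a_2 = -8/7, so
  g(x) = -8*x^2/7 + 9*x/5 - 73/35.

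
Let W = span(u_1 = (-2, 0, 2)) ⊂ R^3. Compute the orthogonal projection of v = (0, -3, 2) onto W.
proj_W(v) = (-1, 0, 1)

Set up U = [u_1 | ... | u_1] ∈ R^(3×1). The projector onto W = col(U) is P = U (U^T U)^(-1) U^T.
Compute U^T U =
  [8],
and U^T v = (4).
Solve U^T U · c = U^T v for the coefficients: c = (1/2). The projection is proj_W(v) = U c.
Check: (v - proj_W(v)) · u_1 = 0  (should be 0).
Result: proj_W(v) = (-1, 0, 1).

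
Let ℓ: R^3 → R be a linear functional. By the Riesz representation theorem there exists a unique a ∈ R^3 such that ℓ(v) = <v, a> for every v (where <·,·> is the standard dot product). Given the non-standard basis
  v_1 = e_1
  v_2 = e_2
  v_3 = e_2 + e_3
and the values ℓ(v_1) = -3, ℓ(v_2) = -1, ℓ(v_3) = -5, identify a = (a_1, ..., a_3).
a = (-3, -1, -4)

Write a = (a_1, ..., a_3) in the standard basis. For each basis vector v_i, ℓ(v_i) = <v_i, a> is a linear equation in the a_j's. Collect the n equations into a matrix system V a = ℓ, where row i of V is v_i (expressed in the standard basis). Since V is invertible (lower-triangular with 1s on the diagonal, up to permutation), solve by back-substitution:
  V =
[[1, 0, 0],
 [0, 1, 0],
 [0, 1, 1]]
  V a = (-3, -1, -5)
Solving gives a = (-3, -1, -4).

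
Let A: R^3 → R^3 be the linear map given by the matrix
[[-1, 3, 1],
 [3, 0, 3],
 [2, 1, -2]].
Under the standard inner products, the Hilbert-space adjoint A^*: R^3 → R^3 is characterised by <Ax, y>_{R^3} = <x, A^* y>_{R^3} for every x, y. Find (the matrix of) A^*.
A^* = A^T =
[[-1, 3, 2],
 [3, 0, 1],
 [1, 3, -2]]

For real matrices with standard dot products, the defining identity <Ax, y> = <x, A^* y> gives (Ax)^T y = x^T (A^*) y, i.e. x^T A^T y = x^T (A^*) y. Since this holds for all x, y, we must have A^* = A^T. Therefore
A^* =
[[-1, 3, 2],
 [3, 0, 1],
 [1, 3, -2]].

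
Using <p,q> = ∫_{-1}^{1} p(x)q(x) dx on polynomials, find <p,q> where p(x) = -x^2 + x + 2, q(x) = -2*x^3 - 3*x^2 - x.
<p,q> = -64/15

Expand the product: p(x)·q(x) = 2*x^5 + x^4 - 6*x^3 - 7*x^2 - 2*x.
∫_{-1}^{1} of each monomial x^k gives [2/(k+1) if k even, 0 if k odd]. Integrating term-by-term (or equivalently evaluating the antiderivative F(x) = x^6/3 + x^5/5 - 3*x^4/2 - 7*x^3/3 - x^2 at the endpoints):
  F(1) − F(−1) = -43/10 − (-1/30) = -64/15.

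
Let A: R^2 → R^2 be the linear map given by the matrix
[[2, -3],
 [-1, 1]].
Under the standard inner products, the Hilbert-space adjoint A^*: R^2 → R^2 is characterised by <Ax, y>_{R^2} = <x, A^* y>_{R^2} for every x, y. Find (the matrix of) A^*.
A^* = A^T =
[[2, -1],
 [-3, 1]]

For real matrices with standard dot products, the defining identity <Ax, y> = <x, A^* y> gives (Ax)^T y = x^T (A^*) y, i.e. x^T A^T y = x^T (A^*) y. Since this holds for all x, y, we must have A^* = A^T. Therefore
A^* =
[[2, -1],
 [-3, 1]].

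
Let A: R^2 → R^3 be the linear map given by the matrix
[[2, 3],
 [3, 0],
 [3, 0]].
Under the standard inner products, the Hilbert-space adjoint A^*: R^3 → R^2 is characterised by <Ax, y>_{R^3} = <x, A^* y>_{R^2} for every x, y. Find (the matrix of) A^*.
A^* = A^T =
[[2, 3, 3],
 [3, 0, 0]]

For real matrices with standard dot products, the defining identity <Ax, y> = <x, A^* y> gives (Ax)^T y = x^T (A^*) y, i.e. x^T A^T y = x^T (A^*) y. Since this holds for all x, y, we must have A^* = A^T. Therefore
A^* =
[[2, 3, 3],
 [3, 0, 0]].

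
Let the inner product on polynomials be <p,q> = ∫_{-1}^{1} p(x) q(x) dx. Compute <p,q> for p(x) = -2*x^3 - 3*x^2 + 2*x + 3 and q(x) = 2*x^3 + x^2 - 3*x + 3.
<p,q> = 408/35

Expand the product: p(x)·q(x) = -4*x^6 - 8*x^5 + 7*x^4 + 11*x^3 - 12*x^2 - 3*x + 9.
∫_{-1}^{1} of each monomial x^k gives [2/(k+1) if k even, 0 if k odd]. Integrating term-by-term (or equivalently evaluating the antiderivative F(x) = -4*x^7/7 - 4*x^6/3 + 7*x^5/5 + 11*x^4/4 - 4*x^3 - 3*x^2/2 + 9*x at the endpoints):
  F(1) − F(−1) = 2413/420 − (-2483/420) = 408/35.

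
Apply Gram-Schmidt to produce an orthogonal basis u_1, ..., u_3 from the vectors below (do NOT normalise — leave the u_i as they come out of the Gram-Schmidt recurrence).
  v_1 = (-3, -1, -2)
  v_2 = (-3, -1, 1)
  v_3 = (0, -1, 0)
Orthogonal basis:
  u_1 = (-3, -1, -2)
  u_2 = (-9/7, -3/7, 15/7)
  u_3 = (3/10, -9/10, 0)

Apply the Gram-Schmidt recurrence
  u_1 = v_1
  u_i = v_i − Σ_{j<i} ((v_i · u_j) / (u_j · u_j)) · u_j.

Step by step this gives:
  u_1 = (-3, -1, -2)
  u_2 = (-9/7, -3/7, 15/7)
  u_3 = (3/10, -9/10, 0)

Orthogonality check:
  u_2 · u_1 = 0 (should be 0)
  u_3 · u_1 = 0 (should be 0)
  u_3 · u_2 = 0 (should be 0)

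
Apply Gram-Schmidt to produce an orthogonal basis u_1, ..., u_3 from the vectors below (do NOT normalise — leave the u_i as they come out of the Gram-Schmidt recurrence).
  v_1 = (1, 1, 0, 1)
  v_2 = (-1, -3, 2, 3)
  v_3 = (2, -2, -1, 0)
Orthogonal basis:
  u_1 = (1, 1, 0, 1)
  u_2 = (-2/3, -8/3, 2, 10/3)
  u_3 = (35/17, -30/17, -20/17, -5/17)

Apply the Gram-Schmidt recurrence
  u_1 = v_1
  u_i = v_i − Σ_{j<i} ((v_i · u_j) / (u_j · u_j)) · u_j.

Step by step this gives:
  u_1 = (1, 1, 0, 1)
  u_2 = (-2/3, -8/3, 2, 10/3)
  u_3 = (35/17, -30/17, -20/17, -5/17)

Orthogonality check:
  u_2 · u_1 = 0 (should be 0)
  u_3 · u_1 = 0 (should be 0)
  u_3 · u_2 = 0 (should be 0)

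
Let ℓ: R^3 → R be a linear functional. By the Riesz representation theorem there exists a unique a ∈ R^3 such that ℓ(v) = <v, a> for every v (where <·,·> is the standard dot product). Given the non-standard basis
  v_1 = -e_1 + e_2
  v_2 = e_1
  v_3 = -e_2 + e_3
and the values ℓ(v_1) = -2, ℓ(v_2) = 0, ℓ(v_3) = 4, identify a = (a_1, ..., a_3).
a = (0, -2, 2)

Write a = (a_1, ..., a_3) in the standard basis. For each basis vector v_i, ℓ(v_i) = <v_i, a> is a linear equation in the a_j's. Collect the n equations into a matrix system V a = ℓ, where row i of V is v_i (expressed in the standard basis). Since V is invertible (lower-triangular with 1s on the diagonal, up to permutation), solve by back-substitution:
  V =
[[-1, 1, 0],
 [1, 0, 0],
 [0, -1, 1]]
  V a = (-2, 0, 4)
Solving gives a = (0, -2, 2).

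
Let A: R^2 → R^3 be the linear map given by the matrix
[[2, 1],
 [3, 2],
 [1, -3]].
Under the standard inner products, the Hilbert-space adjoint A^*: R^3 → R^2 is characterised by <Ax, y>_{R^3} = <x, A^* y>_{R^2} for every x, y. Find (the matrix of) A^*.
A^* = A^T =
[[2, 3, 1],
 [1, 2, -3]]

For real matrices with standard dot products, the defining identity <Ax, y> = <x, A^* y> gives (Ax)^T y = x^T (A^*) y, i.e. x^T A^T y = x^T (A^*) y. Since this holds for all x, y, we must have A^* = A^T. Therefore
A^* =
[[2, 3, 1],
 [1, 2, -3]].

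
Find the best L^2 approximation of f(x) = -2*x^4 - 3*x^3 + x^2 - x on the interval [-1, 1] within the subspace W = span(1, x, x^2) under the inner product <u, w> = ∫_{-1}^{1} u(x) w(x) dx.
g(x) = -5*x^2/7 - 14*x/5 + 6/35

The best approximation g ∈ W is the orthogonal projection of f onto W. Writing g = a_0 + a_1 x + a_2 x^2, the coefficients solve the normal equations G · a = b where
  G_{ij} = <φ_i, φ_j> and b_i = <f, φ_i>, with φ_0 = 1, φ_1 = x, φ_2 = x^2.
G =
  [2, 0, 2/3]
  [0, 2/3, 0]
  [2/3, 0, 2/5],
b = (-2/15, -28/15, -6/35).
Solving gives a_0 = 6/35, a_1 = -14/5, a_2 = -5/7, so
  g(x) = -5*x^2/7 - 14*x/5 + 6/35.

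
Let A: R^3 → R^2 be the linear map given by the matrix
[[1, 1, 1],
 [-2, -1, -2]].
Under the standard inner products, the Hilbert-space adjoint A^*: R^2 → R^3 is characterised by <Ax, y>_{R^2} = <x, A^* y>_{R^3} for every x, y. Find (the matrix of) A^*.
A^* = A^T =
[[1, -2],
 [1, -1],
 [1, -2]]

For real matrices with standard dot products, the defining identity <Ax, y> = <x, A^* y> gives (Ax)^T y = x^T (A^*) y, i.e. x^T A^T y = x^T (A^*) y. Since this holds for all x, y, we must have A^* = A^T. Therefore
A^* =
[[1, -2],
 [1, -1],
 [1, -2]].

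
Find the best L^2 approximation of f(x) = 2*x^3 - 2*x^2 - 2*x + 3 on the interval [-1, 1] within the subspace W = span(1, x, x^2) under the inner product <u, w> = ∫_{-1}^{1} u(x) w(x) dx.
g(x) = -2*x^2 - 4*x/5 + 3

The best approximation g ∈ W is the orthogonal projection of f onto W. Writing g = a_0 + a_1 x + a_2 x^2, the coefficients solve the normal equations G · a = b where
  G_{ij} = <φ_i, φ_j> and b_i = <f, φ_i>, with φ_0 = 1, φ_1 = x, φ_2 = x^2.
G =
  [2, 0, 2/3]
  [0, 2/3, 0]
  [2/3, 0, 2/5],
b = (14/3, -8/15, 6/5).
Solving gives a_0 = 3, a_1 = -4/5, a_2 = -2, so
  g(x) = -2*x^2 - 4*x/5 + 3.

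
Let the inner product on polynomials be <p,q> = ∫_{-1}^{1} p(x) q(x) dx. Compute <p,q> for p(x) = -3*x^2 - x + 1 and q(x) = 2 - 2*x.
<p,q> = 4/3

Expand the product: p(x)·q(x) = 6*x^3 - 4*x^2 - 4*x + 2.
∫_{-1}^{1} of each monomial x^k gives [2/(k+1) if k even, 0 if k odd]. Integrating term-by-term (or equivalently evaluating the antiderivative F(x) = 3*x^4/2 - 4*x^3/3 - 2*x^2 + 2*x at the endpoints):
  F(1) − F(−1) = 1/6 − (-7/6) = 4/3.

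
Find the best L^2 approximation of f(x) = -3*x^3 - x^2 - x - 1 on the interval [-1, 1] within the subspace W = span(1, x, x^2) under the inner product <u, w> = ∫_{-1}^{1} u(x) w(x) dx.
g(x) = -x^2 - 14*x/5 - 1

The best approximation g ∈ W is the orthogonal projection of f onto W. Writing g = a_0 + a_1 x + a_2 x^2, the coefficients solve the normal equations G · a = b where
  G_{ij} = <φ_i, φ_j> and b_i = <f, φ_i>, with φ_0 = 1, φ_1 = x, φ_2 = x^2.
G =
  [2, 0, 2/3]
  [0, 2/3, 0]
  [2/3, 0, 2/5],
b = (-8/3, -28/15, -16/15).
Solving gives a_0 = -1, a_1 = -14/5, a_2 = -1, so
  g(x) = -x^2 - 14*x/5 - 1.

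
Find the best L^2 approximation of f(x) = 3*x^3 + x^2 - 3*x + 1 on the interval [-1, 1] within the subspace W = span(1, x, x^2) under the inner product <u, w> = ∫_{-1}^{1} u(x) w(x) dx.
g(x) = x^2 - 6*x/5 + 1

The best approximation g ∈ W is the orthogonal projection of f onto W. Writing g = a_0 + a_1 x + a_2 x^2, the coefficients solve the normal equations G · a = b where
  G_{ij} = <φ_i, φ_j> and b_i = <f, φ_i>, with φ_0 = 1, φ_1 = x, φ_2 = x^2.
G =
  [2, 0, 2/3]
  [0, 2/3, 0]
  [2/3, 0, 2/5],
b = (8/3, -4/5, 16/15).
Solving gives a_0 = 1, a_1 = -6/5, a_2 = 1, so
  g(x) = x^2 - 6*x/5 + 1.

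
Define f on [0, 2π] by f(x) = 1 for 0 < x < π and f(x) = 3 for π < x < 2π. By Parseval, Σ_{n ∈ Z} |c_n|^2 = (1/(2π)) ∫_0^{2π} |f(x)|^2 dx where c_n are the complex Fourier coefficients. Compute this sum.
Σ |c_n|^2 = 5

Parseval equates the L^2 energy of f (normalised by 1/(2π)) with the ℓ^2 sum of its Fourier coefficients: (1/(2π)) ∫_0^{2π} |f|^2 = Σ |c_n|^2.
Compute the left side: (1/(2π)) [∫_0^π 1^2 dx + ∫_π^{2π} 3^2 dx] = (1/(2π)) · (1π + 9π) = (1 + 9)/2 = 5.
So Σ_{n ∈ Z} |c_n|^2 = 5.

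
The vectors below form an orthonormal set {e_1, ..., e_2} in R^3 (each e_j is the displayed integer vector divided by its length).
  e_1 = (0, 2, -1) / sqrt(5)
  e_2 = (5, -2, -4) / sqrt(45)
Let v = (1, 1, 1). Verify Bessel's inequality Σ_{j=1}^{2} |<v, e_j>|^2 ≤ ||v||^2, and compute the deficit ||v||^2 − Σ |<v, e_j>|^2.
Σ |<v, e_j>|^2 = 2/9; ||v||^2 = 3; deficit = 25/9

Write each e_j = u_j / sqrt(<u_j, u_j>) where u_j is the displayed integer vector. Then <v, e_j> = <v, u_j> / sqrt(<u_j, u_j>), so |<v, e_j>|^2 = <v, u_j>^2 / <u_j, u_j>.
Coefficients: <v, e_1> = 1/sqrt(5), <v, e_2> = -1/sqrt(45).
Square and sum: Σ |<v, e_j>|^2 = 2/9.
Compute ||v||^2 = v·v = 3.
Deficit = 3 − 2/9 = 25/9 ≥ 0, confirming Bessel's inequality. (The deficit equals ||v − Σ <v,e_j> e_j||^2, the squared distance from v to span{e_j}.)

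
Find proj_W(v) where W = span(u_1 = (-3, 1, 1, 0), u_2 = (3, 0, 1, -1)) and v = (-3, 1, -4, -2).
proj_W(v) = (-51/19, -22/57, -5/3, 73/57)

Set up U = [u_1 | ... | u_2] ∈ R^(4×2). The projector onto W = col(U) is P = U (U^T U)^(-1) U^T.
Compute U^T U =
  [11, -8]
  [-8, 11],
and U^T v = (6, -11).
Solve U^T U · c = U^T v for the coefficients: c = (-22/57, -73/57). The projection is proj_W(v) = U c.
Check: (v - proj_W(v)) · u_1 = 0  (should be 0).
Check: (v - proj_W(v)) · u_2 = 0  (should be 0).
Result: proj_W(v) = (-51/19, -22/57, -5/3, 73/57).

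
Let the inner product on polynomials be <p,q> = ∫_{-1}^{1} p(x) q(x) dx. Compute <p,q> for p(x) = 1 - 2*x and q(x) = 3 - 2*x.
<p,q> = 26/3

Expand the product: p(x)·q(x) = 4*x^2 - 8*x + 3.
∫_{-1}^{1} of each monomial x^k gives [2/(k+1) if k even, 0 if k odd]. Integrating term-by-term (or equivalently evaluating the antiderivative F(x) = 4*x^3/3 - 4*x^2 + 3*x at the endpoints):
  F(1) − F(−1) = 1/3 − (-25/3) = 26/3.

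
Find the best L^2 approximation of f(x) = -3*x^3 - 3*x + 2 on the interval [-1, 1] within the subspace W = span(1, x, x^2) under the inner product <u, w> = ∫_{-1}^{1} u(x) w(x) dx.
g(x) = 2 - 24*x/5

The best approximation g ∈ W is the orthogonal projection of f onto W. Writing g = a_0 + a_1 x + a_2 x^2, the coefficients solve the normal equations G · a = b where
  G_{ij} = <φ_i, φ_j> and b_i = <f, φ_i>, with φ_0 = 1, φ_1 = x, φ_2 = x^2.
G =
  [2, 0, 2/3]
  [0, 2/3, 0]
  [2/3, 0, 2/5],
b = (4, -16/5, 4/3).
Solving gives a_0 = 2, a_1 = -24/5, a_2 = 0, so
  g(x) = 2 - 24*x/5.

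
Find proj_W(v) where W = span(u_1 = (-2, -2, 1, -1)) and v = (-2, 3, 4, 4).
proj_W(v) = (2/5, 2/5, -1/5, 1/5)

Set up U = [u_1 | ... | u_1] ∈ R^(4×1). The projector onto W = col(U) is P = U (U^T U)^(-1) U^T.
Compute U^T U =
  [10],
and U^T v = (-2).
Solve U^T U · c = U^T v for the coefficients: c = (-1/5). The projection is proj_W(v) = U c.
Check: (v - proj_W(v)) · u_1 = 0  (should be 0).
Result: proj_W(v) = (2/5, 2/5, -1/5, 1/5).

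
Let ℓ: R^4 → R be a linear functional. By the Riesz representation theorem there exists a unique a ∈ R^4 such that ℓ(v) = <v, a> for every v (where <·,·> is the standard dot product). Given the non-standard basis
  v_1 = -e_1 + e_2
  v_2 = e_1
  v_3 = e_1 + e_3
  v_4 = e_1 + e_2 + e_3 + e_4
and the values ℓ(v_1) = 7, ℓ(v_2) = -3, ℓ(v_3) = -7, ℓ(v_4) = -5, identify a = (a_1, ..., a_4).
a = (-3, 4, -4, -2)

Write a = (a_1, ..., a_4) in the standard basis. For each basis vector v_i, ℓ(v_i) = <v_i, a> is a linear equation in the a_j's. Collect the n equations into a matrix system V a = ℓ, where row i of V is v_i (expressed in the standard basis). Since V is invertible (lower-triangular with 1s on the diagonal, up to permutation), solve by back-substitution:
  V =
[[-1, 1, 0, 0],
 [1, 0, 0, 0],
 [1, 0, 1, 0],
 [1, 1, 1, 1]]
  V a = (7, -3, -7, -5)
Solving gives a = (-3, 4, -4, -2).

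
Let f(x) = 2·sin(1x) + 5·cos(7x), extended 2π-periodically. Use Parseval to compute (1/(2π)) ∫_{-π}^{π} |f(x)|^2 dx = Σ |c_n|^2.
Σ |c_n|^2 = 29/2

Expand |f|^2 and use orthogonality of {sin(nx), cos(mx)} on [-π, π]:
  ∫_{-π}^{π} sin(nx)^2 dx = π, ∫ cos(mx)^2 dx = π, and cross terms integrate to 0.
So ∫_{-π}^{π} f(x)^2 dx = 2^2 · π + 5^2 · π = (4 + 25)π.
Divide by 2π: (4 + 25)/2 = 29/2.
By Parseval, this equals Σ |c_n|^2.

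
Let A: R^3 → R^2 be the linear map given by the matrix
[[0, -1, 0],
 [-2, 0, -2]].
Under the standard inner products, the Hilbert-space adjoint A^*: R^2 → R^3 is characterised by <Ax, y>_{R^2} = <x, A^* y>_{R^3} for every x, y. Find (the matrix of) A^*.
A^* = A^T =
[[0, -2],
 [-1, 0],
 [0, -2]]

For real matrices with standard dot products, the defining identity <Ax, y> = <x, A^* y> gives (Ax)^T y = x^T (A^*) y, i.e. x^T A^T y = x^T (A^*) y. Since this holds for all x, y, we must have A^* = A^T. Therefore
A^* =
[[0, -2],
 [-1, 0],
 [0, -2]].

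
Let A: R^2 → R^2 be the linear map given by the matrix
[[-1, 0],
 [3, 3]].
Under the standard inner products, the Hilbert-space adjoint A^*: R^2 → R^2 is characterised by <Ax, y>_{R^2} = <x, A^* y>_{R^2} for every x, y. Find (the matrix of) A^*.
A^* = A^T =
[[-1, 3],
 [0, 3]]

For real matrices with standard dot products, the defining identity <Ax, y> = <x, A^* y> gives (Ax)^T y = x^T (A^*) y, i.e. x^T A^T y = x^T (A^*) y. Since this holds for all x, y, we must have A^* = A^T. Therefore
A^* =
[[-1, 3],
 [0, 3]].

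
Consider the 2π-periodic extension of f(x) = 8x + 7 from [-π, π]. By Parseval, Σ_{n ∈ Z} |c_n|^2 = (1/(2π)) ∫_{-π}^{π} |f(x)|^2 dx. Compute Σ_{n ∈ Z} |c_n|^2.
Σ |c_n|^2 = 64π^2/3 + 49

Expand and integrate term by term over [-π, π]:
  ∫ (8x)^2 dx = 64·(2π^3/3); ∫ 2·8·(7)·x dx = 0 (odd integrand); ∫ 7^2 dx = 49·2π.
So (1/(2π)) ∫_{-π}^{π} (8x + 7)^2 dx = 64π^2/3 + 49 = 64π^2/3 + 49.
Parseval ⇒ Σ |c_n|^2 = 64π^2/3 + 49.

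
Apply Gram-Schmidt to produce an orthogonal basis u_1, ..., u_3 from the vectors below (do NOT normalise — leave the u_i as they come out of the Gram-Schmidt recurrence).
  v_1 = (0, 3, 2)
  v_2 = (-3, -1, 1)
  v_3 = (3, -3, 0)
Orthogonal basis:
  u_1 = (0, 3, 2)
  u_2 = (-3, -10/13, 15/13)
  u_3 = (165/142, -99/71, 297/142)

Apply the Gram-Schmidt recurrence
  u_1 = v_1
  u_i = v_i − Σ_{j<i} ((v_i · u_j) / (u_j · u_j)) · u_j.

Step by step this gives:
  u_1 = (0, 3, 2)
  u_2 = (-3, -10/13, 15/13)
  u_3 = (165/142, -99/71, 297/142)

Orthogonality check:
  u_2 · u_1 = 0 (should be 0)
  u_3 · u_1 = 0 (should be 0)
  u_3 · u_2 = 0 (should be 0)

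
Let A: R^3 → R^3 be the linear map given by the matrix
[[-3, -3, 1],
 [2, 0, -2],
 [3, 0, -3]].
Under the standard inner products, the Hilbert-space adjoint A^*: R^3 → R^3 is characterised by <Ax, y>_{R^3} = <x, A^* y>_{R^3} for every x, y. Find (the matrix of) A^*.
A^* = A^T =
[[-3, 2, 3],
 [-3, 0, 0],
 [1, -2, -3]]

For real matrices with standard dot products, the defining identity <Ax, y> = <x, A^* y> gives (Ax)^T y = x^T (A^*) y, i.e. x^T A^T y = x^T (A^*) y. Since this holds for all x, y, we must have A^* = A^T. Therefore
A^* =
[[-3, 2, 3],
 [-3, 0, 0],
 [1, -2, -3]].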